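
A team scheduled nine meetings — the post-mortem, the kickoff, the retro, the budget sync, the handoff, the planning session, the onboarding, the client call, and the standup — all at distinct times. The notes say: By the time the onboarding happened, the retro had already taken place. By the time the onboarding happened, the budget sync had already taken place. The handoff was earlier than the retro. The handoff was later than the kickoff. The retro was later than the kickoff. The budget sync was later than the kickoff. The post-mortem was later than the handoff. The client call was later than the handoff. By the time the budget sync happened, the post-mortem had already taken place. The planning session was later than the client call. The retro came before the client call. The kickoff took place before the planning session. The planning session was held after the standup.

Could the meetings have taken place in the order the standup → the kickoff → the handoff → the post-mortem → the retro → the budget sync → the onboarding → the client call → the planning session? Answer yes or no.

yes

Check each stated constraint against the proposed order — e.g. the kickoff is ahead of the planning session; the standup is ahead of the planning session. Every pair is in the required order; nothing is violated.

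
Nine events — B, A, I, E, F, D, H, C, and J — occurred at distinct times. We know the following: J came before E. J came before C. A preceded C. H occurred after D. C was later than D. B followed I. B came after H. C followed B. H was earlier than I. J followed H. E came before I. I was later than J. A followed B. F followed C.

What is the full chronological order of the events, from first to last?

D, H, J, E, I, B, A, C, F

The constraints fix every adjacent pair, so only one ordering works:
D → H → J → E → I → B → A → C → F.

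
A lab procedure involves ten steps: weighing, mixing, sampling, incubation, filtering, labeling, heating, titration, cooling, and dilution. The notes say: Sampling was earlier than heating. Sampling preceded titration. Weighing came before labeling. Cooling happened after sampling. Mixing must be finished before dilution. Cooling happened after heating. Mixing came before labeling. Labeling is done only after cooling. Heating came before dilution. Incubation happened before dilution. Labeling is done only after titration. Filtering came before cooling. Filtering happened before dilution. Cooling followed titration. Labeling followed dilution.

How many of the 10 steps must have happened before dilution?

5

Directly stated before dilution: filtering, heating, incubation, and mixing.
Sampling reaches dilution via sampling → heating → dilution.
That's filtering, heating, incubation, mixing, and sampling — 5 in all.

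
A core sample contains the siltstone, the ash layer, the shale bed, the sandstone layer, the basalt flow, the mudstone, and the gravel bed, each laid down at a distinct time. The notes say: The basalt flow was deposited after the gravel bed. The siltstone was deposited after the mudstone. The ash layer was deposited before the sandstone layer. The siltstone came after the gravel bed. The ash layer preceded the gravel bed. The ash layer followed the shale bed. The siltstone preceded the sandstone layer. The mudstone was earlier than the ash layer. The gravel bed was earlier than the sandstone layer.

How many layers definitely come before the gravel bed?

3

Directly stated before the gravel bed: the ash layer.
The mudstone reaches the gravel bed via the mudstone → the ash layer → the gravel bed.
The shale bed reaches the gravel bed via the shale bed → the ash layer → the gravel bed.
That's the ash layer, the mudstone, and the shale bed — 3 in all.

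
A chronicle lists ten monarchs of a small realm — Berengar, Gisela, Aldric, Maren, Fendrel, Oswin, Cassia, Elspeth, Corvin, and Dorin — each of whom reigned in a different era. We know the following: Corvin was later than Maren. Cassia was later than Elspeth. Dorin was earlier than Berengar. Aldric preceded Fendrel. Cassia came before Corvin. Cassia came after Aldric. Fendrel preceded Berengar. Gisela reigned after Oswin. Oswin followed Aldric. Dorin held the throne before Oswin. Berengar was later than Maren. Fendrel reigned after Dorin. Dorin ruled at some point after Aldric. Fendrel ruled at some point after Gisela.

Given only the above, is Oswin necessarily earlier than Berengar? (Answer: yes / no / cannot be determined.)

Chain the constraints: Oswin → Gisela → Fendrel → Berengar. Each link is directly stated, so Oswin comes before Berengar.

yes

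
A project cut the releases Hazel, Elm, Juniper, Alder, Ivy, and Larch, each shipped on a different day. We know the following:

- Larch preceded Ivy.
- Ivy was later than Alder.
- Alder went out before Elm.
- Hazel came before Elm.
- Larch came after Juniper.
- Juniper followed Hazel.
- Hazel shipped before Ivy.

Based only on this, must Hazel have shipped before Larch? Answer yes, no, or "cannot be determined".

yes

Chain the constraints: Hazel → Juniper → Larch. Each link is directly stated, so Hazel comes before Larch.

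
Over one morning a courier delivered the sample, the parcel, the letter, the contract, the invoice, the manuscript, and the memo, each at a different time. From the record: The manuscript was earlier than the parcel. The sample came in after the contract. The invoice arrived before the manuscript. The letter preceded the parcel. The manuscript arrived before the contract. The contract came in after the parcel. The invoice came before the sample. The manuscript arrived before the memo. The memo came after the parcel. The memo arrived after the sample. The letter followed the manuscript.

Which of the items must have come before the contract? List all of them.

Directly stated before the contract: the manuscript and the parcel.
The invoice reaches the contract via the invoice → the manuscript → the contract.
The letter reaches the contract via the letter → the parcel → the contract.

the invoice, the letter, the manuscript, the parcel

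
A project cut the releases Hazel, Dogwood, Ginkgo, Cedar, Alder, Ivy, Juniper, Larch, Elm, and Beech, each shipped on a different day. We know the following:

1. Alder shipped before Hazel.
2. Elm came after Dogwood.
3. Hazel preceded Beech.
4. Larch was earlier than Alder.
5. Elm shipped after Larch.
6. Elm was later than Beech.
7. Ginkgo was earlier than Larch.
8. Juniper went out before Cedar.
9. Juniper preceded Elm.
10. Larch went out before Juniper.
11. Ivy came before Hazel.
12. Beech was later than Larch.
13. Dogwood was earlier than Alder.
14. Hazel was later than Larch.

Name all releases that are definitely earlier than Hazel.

Directly stated before Hazel: Alder, Ivy, and Larch.
Dogwood reaches Hazel via Dogwood → Alder → Hazel.
Ginkgo reaches Hazel via Ginkgo → Larch → Hazel.
No chain forces Elm (or any of the others) ahead of Hazel.

Alder, Dogwood, Ginkgo, Ivy, Larch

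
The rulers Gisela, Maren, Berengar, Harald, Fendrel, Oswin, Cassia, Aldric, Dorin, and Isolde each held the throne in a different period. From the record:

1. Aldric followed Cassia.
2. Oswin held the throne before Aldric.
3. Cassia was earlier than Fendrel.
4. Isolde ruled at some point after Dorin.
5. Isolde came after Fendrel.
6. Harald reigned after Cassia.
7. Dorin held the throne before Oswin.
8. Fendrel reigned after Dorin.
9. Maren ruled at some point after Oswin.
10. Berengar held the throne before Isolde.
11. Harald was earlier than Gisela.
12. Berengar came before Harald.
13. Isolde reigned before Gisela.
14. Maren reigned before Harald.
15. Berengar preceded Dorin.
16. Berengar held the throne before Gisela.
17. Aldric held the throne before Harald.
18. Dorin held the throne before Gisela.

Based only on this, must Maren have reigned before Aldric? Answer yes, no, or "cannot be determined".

cannot be determined

No chain of stated constraints runs from Maren to Aldric, and none runs from Aldric to Maren either.
So the relative order of Maren and Aldric is not fixed by the given facts.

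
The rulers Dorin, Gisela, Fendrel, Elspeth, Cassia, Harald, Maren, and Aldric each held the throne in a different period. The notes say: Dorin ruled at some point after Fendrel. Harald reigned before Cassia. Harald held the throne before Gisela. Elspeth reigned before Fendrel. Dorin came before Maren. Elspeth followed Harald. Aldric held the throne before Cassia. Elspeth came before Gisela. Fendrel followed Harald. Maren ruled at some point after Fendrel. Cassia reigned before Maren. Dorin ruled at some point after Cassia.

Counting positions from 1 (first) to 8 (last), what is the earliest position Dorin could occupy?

6

Aldric, Cassia, Elspeth, Fendrel, and Harald must all come before Dorin — 5 forced predecessors.
Nothing else is forced ahead of Dorin, so their earliest slot is position 5 + 1 = 6.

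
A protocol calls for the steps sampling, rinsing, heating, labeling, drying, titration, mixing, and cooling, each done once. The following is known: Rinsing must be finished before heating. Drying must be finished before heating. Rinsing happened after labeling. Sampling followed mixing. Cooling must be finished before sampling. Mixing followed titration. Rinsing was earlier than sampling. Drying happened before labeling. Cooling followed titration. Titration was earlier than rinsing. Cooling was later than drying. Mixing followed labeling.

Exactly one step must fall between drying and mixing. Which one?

labeling

Tracing the constraints gives drying → labeling → mixing, so labeling sits after drying and before mixing.
No other step is forced both after drying and before mixing.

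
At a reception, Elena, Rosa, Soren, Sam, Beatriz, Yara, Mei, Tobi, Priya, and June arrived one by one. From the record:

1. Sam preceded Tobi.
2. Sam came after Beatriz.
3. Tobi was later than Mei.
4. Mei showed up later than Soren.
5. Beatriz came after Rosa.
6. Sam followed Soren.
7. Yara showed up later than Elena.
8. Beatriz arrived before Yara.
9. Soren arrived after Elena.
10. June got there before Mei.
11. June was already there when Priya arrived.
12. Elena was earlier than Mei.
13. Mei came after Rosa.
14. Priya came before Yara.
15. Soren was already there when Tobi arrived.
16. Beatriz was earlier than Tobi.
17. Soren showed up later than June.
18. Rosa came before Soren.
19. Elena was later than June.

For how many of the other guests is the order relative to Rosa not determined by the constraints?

3

Forced after Rosa: Beatriz, Mei, Sam, Soren, Tobi, and Yara.
That leaves Elena, June, and Priya with no forced order relative to Rosa — 3.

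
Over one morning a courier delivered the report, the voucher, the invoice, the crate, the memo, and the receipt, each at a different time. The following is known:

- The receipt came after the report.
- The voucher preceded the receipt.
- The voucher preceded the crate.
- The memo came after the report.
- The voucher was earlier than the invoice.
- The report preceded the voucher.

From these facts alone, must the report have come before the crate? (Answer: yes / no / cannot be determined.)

yes

Chain the constraints: the report → the voucher → the crate. Each link is directly stated, so the report comes before the crate.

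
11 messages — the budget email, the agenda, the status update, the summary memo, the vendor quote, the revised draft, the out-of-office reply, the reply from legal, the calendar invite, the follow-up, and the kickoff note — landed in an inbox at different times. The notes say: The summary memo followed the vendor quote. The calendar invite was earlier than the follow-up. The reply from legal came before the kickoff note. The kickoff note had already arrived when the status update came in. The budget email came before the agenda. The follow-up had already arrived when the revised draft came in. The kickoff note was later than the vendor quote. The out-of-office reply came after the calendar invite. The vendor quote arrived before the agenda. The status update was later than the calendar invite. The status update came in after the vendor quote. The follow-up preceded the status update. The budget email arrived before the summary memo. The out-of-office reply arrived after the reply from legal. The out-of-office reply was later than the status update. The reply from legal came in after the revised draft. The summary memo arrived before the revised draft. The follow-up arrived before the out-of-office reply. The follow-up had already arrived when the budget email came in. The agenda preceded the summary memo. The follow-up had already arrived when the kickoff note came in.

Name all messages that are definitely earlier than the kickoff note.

Directly stated before the kickoff note: the follow-up, the reply from legal, and the vendor quote.
The agenda reaches the kickoff note via the agenda → the summary memo → the revised draft → the reply from legal → the kickoff note.
The budget email reaches the kickoff note via the budget email → the summary memo → the revised draft → the reply from legal → the kickoff note.
The calendar invite reaches the kickoff note via the calendar invite → the follow-up → the kickoff note.
Likewise the revised draft and the summary memo each reach the kickoff note by chaining the stated constraints.
No chain forces the status update (or any of the others) ahead of the kickoff note.

the agenda, the budget email, the calendar invite, the follow-up, the reply from legal, the revised draft, the summary memo, the vendor quote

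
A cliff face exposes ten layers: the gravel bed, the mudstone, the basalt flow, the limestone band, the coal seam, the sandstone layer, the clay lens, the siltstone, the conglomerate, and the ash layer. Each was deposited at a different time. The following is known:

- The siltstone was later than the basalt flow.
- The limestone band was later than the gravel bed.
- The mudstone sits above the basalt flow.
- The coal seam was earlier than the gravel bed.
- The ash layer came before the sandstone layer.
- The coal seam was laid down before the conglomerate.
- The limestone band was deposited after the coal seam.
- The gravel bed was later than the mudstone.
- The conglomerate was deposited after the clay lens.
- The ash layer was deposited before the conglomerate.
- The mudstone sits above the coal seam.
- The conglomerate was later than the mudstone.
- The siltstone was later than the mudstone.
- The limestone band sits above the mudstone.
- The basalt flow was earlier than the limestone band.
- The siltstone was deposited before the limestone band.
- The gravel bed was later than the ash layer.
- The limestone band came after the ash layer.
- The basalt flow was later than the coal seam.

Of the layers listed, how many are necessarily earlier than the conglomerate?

Directly stated before the conglomerate: the ash layer, the clay lens, the coal seam, and the mudstone.
The basalt flow reaches the conglomerate via the basalt flow → the mudstone → the conglomerate.
No chain forces the siltstone (or any of the others) ahead of the conglomerate.
That's the ash layer, the basalt flow, the clay lens, the coal seam, and the mudstone — 5 in all.

5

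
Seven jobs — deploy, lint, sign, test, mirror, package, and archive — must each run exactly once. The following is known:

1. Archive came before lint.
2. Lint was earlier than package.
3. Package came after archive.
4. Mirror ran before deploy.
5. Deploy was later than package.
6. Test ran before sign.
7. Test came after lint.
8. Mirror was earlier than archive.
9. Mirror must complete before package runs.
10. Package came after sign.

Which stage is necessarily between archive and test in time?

Tracing the constraints gives archive → lint → test, so lint sits after archive and before test.
No other stage is forced both after archive and before test.

lint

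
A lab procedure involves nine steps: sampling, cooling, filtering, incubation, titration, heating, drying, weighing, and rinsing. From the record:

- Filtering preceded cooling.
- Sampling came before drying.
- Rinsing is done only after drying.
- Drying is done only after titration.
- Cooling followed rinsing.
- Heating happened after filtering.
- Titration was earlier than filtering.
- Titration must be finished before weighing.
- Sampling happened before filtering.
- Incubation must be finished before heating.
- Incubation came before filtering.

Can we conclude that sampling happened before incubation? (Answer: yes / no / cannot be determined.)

cannot be determined

No chain of stated constraints runs from sampling to incubation, and none runs from incubation to sampling either.
So the relative order of sampling and incubation is not fixed by the given facts.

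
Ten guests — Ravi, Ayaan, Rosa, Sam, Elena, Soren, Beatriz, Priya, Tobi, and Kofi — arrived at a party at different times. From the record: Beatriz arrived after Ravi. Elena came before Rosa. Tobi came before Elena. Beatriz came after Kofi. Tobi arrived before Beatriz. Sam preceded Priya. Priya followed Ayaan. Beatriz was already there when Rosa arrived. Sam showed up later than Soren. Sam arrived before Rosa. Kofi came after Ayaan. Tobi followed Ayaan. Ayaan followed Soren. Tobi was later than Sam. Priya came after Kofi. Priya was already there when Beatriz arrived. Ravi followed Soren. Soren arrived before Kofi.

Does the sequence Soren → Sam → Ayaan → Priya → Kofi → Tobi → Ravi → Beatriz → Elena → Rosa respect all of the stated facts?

The constraints require Kofi before Priya, but in the proposed sequence Priya appears ahead of Kofi. That one violation is enough.

no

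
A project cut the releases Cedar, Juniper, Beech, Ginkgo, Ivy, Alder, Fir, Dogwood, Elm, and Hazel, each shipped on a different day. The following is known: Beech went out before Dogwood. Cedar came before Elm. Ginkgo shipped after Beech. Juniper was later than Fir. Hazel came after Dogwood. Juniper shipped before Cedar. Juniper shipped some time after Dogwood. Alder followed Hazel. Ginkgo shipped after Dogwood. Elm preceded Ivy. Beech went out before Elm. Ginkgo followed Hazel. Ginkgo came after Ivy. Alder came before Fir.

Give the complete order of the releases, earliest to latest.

The constraints fix every adjacent pair, so only one ordering works:
Beech → Dogwood → Hazel → Alder → Fir → Juniper → Cedar → Elm → Ivy → Ginkgo.

Beech, Dogwood, Hazel, Alder, Fir, Juniper, Cedar, Elm, Ivy, Ginkgo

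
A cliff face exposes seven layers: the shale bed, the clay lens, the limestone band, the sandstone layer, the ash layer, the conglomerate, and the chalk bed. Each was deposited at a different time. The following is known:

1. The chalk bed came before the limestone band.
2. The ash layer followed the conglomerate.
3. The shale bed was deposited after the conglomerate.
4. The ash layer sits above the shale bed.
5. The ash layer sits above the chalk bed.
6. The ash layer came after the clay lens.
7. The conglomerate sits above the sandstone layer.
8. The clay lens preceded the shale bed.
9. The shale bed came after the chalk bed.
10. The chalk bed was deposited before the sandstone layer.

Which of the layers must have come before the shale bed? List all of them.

Directly stated before the shale bed: the chalk bed, the clay lens, and the conglomerate.
The sandstone layer reaches the shale bed via the sandstone layer → the conglomerate → the shale bed.
No chain forces the limestone band (or any of the others) ahead of the shale bed.

the chalk bed, the clay lens, the conglomerate, the sandstone layer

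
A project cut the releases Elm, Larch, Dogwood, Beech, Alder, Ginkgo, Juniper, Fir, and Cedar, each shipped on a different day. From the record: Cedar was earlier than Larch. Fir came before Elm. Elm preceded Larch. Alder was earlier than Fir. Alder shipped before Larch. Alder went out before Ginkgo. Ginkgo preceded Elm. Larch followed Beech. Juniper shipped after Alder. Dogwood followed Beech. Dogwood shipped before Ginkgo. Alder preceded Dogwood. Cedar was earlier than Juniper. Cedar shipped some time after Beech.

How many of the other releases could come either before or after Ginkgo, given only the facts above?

3

Forced before Ginkgo: Alder, Beech, and Dogwood; forced after Ginkgo: Elm and Larch.
That leaves Cedar, Fir, and Juniper with no forced order relative to Ginkgo — 3.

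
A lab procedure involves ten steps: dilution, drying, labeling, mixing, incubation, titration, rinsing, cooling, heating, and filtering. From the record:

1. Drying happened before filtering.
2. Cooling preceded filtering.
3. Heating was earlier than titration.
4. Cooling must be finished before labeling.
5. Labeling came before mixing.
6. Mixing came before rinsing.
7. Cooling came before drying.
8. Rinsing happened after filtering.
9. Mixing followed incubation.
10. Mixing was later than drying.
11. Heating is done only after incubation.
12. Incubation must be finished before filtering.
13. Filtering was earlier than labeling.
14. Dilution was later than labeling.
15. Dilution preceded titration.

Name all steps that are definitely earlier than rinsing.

Directly stated before rinsing: filtering and mixing.
Cooling reaches rinsing via cooling → filtering → rinsing.
Drying reaches rinsing via drying → mixing → rinsing.
Incubation reaches rinsing via incubation → filtering → rinsing.
Likewise labeling reaches rinsing by chaining the stated constraints.

cooling, drying, filtering, incubation, labeling, mixing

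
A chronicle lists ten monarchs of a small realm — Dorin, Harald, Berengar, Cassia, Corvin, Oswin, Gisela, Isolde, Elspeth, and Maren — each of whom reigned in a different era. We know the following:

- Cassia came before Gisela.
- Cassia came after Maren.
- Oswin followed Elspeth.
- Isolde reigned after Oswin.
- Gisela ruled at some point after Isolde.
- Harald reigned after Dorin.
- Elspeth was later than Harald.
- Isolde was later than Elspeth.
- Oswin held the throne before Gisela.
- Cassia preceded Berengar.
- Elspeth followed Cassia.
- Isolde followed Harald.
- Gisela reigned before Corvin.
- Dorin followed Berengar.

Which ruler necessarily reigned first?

Maren has a chain of constraints placing them before every other ruler, so Maren must be first.

Maren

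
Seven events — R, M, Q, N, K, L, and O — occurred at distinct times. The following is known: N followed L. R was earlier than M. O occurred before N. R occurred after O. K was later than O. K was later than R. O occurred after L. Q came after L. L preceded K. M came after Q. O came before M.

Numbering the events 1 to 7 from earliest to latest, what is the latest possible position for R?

5

R must come before K and M — 2 events forced after it.
Everything else can be placed before R in some valid order, so R can sit as late as position 7 − 2 = 5.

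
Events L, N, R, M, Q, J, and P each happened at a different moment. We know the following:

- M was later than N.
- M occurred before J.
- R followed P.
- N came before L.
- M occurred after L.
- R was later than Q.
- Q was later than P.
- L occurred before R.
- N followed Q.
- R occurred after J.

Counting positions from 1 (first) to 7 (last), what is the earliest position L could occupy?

N, P, and Q must all come before L — 3 forced predecessors.
Nothing else is forced ahead of L, so its earliest slot is position 3 + 1 = 4.

4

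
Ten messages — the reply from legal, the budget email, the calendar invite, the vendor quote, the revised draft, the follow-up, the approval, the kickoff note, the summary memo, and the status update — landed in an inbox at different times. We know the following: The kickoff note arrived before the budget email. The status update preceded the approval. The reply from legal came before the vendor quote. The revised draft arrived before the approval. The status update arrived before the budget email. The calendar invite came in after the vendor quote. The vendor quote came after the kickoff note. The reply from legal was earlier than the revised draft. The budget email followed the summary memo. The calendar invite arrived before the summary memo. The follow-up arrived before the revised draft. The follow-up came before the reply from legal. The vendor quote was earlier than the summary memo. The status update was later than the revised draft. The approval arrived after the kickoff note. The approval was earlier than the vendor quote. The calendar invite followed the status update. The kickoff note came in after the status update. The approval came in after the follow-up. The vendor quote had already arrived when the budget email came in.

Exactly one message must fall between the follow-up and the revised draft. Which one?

Tracing the constraints gives the follow-up → the reply from legal → the revised draft, so the reply from legal sits after the follow-up and before the revised draft.
No other message is forced both after the follow-up and before the revised draft.

the reply from legal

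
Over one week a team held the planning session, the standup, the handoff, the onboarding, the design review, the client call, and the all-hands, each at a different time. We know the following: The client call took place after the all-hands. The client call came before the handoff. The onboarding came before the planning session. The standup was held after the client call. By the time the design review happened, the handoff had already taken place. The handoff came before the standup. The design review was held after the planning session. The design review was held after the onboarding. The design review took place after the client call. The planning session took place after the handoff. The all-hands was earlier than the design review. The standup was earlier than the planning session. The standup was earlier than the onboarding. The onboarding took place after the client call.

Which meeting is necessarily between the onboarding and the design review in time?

the planning session

Tracing the constraints gives the onboarding → the planning session → the design review, so the planning session sits after the onboarding and before the design review.
No other meeting is forced both after the onboarding and before the design review.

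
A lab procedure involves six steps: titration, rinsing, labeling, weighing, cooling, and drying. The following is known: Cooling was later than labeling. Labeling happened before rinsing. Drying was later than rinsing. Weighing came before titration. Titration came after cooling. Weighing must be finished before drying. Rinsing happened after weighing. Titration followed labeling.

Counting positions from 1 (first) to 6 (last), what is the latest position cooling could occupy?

5

Cooling must come before titration — 1 step forced after it.
Everything else can be placed before cooling in some valid order, so cooling can sit as late as position 6 − 1 = 5.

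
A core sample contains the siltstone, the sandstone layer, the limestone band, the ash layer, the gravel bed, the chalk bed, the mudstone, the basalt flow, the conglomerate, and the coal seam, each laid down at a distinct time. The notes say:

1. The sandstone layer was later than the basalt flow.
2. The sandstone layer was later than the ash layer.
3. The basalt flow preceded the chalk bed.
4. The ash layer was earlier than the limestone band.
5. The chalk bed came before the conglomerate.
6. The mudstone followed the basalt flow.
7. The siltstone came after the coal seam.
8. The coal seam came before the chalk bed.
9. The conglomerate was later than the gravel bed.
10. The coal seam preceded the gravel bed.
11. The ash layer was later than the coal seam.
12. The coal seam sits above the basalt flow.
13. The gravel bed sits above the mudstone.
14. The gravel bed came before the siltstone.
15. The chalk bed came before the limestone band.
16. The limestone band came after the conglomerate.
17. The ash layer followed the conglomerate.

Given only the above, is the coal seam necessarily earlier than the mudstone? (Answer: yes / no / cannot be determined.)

No chain of stated constraints runs from the coal seam to the mudstone, and none runs from the mudstone to the coal seam either.
So the relative order of the coal seam and the mudstone is not fixed by the given facts.

cannot be determined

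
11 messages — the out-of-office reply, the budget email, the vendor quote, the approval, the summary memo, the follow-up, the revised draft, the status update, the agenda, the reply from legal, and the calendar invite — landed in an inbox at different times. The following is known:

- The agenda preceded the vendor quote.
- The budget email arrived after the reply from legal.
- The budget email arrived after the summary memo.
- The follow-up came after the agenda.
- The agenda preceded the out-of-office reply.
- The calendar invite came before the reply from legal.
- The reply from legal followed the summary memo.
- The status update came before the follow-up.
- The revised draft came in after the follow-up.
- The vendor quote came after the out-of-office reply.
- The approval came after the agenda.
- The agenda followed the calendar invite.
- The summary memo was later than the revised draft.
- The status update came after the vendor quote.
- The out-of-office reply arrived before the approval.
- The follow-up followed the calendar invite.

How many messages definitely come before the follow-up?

5

Directly stated before the follow-up: the agenda, the calendar invite, and the status update.
The out-of-office reply reaches the follow-up via the out-of-office reply → the vendor quote → the status update → the follow-up.
The vendor quote reaches the follow-up via the vendor quote → the status update → the follow-up.
No chain forces the budget email (or any of the others) ahead of the follow-up.
That's the agenda, the calendar invite, the out-of-office reply, the status update, and the vendor quote — 5 in all.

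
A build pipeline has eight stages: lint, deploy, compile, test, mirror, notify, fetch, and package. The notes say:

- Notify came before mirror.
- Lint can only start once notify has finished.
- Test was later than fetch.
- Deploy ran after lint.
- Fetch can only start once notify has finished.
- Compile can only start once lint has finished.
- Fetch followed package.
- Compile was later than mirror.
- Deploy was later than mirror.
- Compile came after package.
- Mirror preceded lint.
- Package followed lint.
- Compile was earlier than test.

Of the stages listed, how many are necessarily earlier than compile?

Directly stated before compile: lint, mirror, and package.
Notify reaches compile via notify → mirror → compile.
No chain forces test (or any of the others) ahead of compile.
That's lint, mirror, notify, and package — 4 in all.

4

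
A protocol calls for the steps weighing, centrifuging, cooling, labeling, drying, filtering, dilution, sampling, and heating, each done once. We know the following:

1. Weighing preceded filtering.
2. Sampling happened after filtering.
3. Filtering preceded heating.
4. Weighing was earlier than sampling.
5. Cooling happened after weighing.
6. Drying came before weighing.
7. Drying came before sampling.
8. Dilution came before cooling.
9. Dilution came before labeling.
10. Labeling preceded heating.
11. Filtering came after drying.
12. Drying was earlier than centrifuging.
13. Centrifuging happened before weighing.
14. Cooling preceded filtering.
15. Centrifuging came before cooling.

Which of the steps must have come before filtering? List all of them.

Directly stated before filtering: cooling, drying, and weighing.
Centrifuging reaches filtering via centrifuging → cooling → filtering.
Dilution reaches filtering via dilution → cooling → filtering.
No chain forces heating (or any of the others) ahead of filtering.

centrifuging, cooling, dilution, drying, weighing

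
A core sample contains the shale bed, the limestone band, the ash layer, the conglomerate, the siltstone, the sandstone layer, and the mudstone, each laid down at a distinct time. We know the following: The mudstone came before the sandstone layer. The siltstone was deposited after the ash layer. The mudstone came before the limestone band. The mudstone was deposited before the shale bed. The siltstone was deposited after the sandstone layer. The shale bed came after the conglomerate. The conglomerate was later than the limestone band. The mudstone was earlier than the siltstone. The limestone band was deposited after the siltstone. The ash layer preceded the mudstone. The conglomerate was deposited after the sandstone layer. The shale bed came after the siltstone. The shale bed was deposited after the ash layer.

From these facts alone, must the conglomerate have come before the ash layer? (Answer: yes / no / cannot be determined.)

no

Tracing the constraints gives the ash layer → the mudstone → the limestone band → the conglomerate, so the ash layer must come before the conglomerate.
That means the conglomerate cannot be before the ash layer.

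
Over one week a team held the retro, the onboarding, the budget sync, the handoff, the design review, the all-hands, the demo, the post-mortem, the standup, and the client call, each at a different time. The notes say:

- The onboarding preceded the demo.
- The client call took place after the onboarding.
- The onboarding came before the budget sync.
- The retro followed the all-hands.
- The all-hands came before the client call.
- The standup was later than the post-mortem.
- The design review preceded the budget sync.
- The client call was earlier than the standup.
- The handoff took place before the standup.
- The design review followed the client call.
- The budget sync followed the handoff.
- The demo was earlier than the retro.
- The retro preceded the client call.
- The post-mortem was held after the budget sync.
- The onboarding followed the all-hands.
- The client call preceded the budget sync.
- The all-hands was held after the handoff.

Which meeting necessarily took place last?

Every other meeting has a chain of constraints placing it before the standup, so the standup is last.

the standup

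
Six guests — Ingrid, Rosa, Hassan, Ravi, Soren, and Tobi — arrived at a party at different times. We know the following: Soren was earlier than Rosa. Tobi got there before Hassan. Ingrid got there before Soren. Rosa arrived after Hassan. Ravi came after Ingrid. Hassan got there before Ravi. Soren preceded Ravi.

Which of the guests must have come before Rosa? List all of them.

Hassan, Ingrid, Soren, Tobi

Directly stated before Rosa: Hassan and Soren.
Ingrid reaches Rosa via Ingrid → Soren → Rosa.
Tobi reaches Rosa via Tobi → Hassan → Rosa.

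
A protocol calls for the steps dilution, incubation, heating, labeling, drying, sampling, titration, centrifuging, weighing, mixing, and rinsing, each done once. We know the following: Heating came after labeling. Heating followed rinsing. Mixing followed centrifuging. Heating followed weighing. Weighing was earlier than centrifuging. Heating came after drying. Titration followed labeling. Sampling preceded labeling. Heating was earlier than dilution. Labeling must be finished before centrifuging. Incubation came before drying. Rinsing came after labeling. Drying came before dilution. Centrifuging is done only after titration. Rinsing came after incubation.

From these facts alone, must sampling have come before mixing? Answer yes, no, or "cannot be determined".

yes

Chain the constraints: sampling → labeling → centrifuging → mixing. Each link is directly stated, so sampling comes before mixing.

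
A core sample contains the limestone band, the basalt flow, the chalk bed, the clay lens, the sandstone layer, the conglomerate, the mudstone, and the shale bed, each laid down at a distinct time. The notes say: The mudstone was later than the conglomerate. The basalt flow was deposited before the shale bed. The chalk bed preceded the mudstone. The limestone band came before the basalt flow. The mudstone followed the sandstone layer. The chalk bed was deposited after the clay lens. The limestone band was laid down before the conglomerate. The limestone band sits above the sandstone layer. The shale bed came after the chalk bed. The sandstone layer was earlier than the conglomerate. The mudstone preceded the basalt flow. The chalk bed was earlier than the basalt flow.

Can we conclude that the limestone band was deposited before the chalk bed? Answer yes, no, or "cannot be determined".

No chain of stated constraints runs from the limestone band to the chalk bed, and none runs from the chalk bed to the limestone band either.
So the relative order of the limestone band and the chalk bed is not fixed by the given facts.

cannot be determined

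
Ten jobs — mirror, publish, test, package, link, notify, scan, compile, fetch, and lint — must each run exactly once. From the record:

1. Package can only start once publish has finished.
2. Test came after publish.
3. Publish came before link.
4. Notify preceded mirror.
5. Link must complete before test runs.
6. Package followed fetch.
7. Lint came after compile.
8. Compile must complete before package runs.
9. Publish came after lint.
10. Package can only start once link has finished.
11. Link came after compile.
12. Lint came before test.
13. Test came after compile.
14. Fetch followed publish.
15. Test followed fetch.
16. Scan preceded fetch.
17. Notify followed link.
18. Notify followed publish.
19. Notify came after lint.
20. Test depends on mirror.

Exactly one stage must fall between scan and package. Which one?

Tracing the constraints gives scan → fetch → package, so fetch sits after scan and before package.
No other stage is forced both after scan and before package.

fetch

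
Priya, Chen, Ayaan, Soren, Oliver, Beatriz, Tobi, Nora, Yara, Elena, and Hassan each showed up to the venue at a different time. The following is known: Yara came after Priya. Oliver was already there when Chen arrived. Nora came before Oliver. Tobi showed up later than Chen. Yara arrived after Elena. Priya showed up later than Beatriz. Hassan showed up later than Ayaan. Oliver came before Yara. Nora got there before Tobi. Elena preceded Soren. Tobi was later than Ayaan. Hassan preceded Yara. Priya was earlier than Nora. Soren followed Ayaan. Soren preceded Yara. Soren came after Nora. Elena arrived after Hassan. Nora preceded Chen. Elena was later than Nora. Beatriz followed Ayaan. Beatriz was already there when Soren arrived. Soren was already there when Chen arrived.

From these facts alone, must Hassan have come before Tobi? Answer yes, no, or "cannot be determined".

yes

Chain the constraints: Hassan → Elena → Soren → Chen → Tobi. Each link is directly stated, so Hassan comes before Tobi.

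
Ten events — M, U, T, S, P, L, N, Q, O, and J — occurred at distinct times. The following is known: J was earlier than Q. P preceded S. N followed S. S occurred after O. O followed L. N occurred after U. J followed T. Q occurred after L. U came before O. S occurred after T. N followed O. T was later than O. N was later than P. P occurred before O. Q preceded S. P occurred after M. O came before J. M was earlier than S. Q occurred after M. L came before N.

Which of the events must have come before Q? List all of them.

Directly stated before Q: J, L, and M.
O reaches Q via O → J → Q.
P reaches Q via P → O → J → Q.
T reaches Q via T → J → Q.
Likewise U reaches Q by chaining the stated constraints.

J, L, M, O, P, T, U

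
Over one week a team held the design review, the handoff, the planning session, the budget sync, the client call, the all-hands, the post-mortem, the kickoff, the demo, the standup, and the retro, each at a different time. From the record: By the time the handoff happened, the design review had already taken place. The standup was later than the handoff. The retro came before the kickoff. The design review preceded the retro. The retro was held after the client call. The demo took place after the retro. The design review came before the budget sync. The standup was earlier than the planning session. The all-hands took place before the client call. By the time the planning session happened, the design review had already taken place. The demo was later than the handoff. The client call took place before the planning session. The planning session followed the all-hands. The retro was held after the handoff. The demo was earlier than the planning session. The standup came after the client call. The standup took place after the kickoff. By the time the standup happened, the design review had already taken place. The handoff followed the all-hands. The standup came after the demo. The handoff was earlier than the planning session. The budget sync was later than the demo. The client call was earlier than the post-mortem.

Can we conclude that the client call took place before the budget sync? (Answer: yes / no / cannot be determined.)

Chain the constraints: the client call → the retro → the demo → the budget sync. Each link is directly stated, so the client call comes before the budget sync.

yes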